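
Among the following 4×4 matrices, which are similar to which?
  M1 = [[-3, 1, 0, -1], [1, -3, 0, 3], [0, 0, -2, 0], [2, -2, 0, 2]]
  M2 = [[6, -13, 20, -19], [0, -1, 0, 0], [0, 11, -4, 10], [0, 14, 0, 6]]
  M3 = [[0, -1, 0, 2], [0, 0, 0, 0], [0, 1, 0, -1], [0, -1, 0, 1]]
3 classes: {M1}, {M2}, {M3}

Characteristic polynomials: χ_{M1} = x(x + 2)^3, χ_{M2} = (x - 6)^2(x + 1)(x + 4), χ_{M3} = x^3(x - 1).

{M1}: invariant factors x + 2, x(x + 2)^2.

{M2}: invariant factors (x - 6)^2(x + 1)(x + 4).

{M3}: invariant factors x, x^2(x - 1).

Matrices are similar if and only if their invariant-factor lists agree; the partition into similarity classes is {M1}, {M2}, {M3}.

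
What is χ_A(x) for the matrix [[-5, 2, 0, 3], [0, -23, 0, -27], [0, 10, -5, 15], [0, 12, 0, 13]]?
χ_A(x) = (x + 5)^4

xI - A = [[x + 5, -2, 0, -3], [0, x + 23, 0, 27], [0, -10, x + 5, -15], [0, -12, 0, x - 13]].

Expanding det(xI - A) along the first row:
det(xI - A) = + (x + 5)·det([[x + 23, 0, 27], [-10, x + 5, -15], [-12, 0, x - 13]]) - (-2)·det([[0, 0, 27], [0, x + 5, -15], [0, 0, x - 13]]) + (0)·det([[0, x + 23, 27], [0, -10, -15], [0, -12, x - 13]]) - (-3)·det([[0, x + 23, 0], [0, -10, x + 5], [0, -12, 0]]).

Evaluating gives χ_A(x) = x^4 + 20x^3 + 150x^2 + 500x + 625 = (x + 5)^4.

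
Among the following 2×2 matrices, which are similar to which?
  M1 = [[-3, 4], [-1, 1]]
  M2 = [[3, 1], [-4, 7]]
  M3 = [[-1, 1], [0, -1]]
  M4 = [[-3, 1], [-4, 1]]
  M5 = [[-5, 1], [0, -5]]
Characteristic polynomials: χ_{M1} = (x + 1)^2, χ_{M2} = (x - 5)^2, χ_{M3} = (x + 1)^2, χ_{M4} = (x + 1)^2, χ_{M5} = (x + 5)^2.

{M1, M3, M4}: invariant factors (x + 1)^2.

{M2}: invariant factors (x - 5)^2.

{M5}: invariant factors (x + 5)^2.

Matrices are similar if and only if their invariant-factor lists agree; the partition into similarity classes is {M1, M3, M4}, {M2}, {M5}.

3 classes: {M1, M3, M4}, {M2}, {M5}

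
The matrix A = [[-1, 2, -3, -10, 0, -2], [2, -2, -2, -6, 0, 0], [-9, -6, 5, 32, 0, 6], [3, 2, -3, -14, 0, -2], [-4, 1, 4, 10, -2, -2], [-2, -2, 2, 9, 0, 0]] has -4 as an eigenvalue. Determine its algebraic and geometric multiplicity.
algebraic multiplicity 1, geometric multiplicity 1

The characteristic polynomial is (x + 2)^5(x + 4), so the factor x + 4 appears with exponent 1: the algebraic multiplicity is 1.

rank(A + 4I) = 5, so the eigenspace has dimension 6 - 5 = 1: the geometric multiplicity is 1.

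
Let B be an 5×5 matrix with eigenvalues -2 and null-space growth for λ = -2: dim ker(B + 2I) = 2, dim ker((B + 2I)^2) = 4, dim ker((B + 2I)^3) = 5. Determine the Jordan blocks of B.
λ = -2: successive nullity increments [2, 2, 1] count blocks of size ≥ k; block sizes are [3, 2].

Jordan blocks: (-2, 3), (-2, 2)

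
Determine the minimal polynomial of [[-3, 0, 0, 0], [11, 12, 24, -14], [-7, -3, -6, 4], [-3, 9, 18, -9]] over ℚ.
The characteristic polynomial factors as x^2(x + 3)^2. The minimal polynomial is ∏(x - λ)^{k_λ} where k_λ is the size of the largest Jordan block at λ.

For λ = -3: rank(A + 3I) = 2, and the largest Jordan block has size 1 (the smallest k with rank((A + 3I)^k) = rank((A + 3I)^(k+1))).
For λ = 0: rank(A) = 3, and the largest Jordan block has size 2 (the smallest k with rank(A^k) = rank(A^(k+1))).

So m_A(x) = x^2(x + 3).

m_A(x) = x^2(x + 3)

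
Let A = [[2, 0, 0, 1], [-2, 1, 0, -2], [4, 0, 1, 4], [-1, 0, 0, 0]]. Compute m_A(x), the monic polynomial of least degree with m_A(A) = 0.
m_A(x) = (x - 1)^2

The characteristic polynomial factors as (x - 1)^4. The minimal polynomial is ∏(x - λ)^{k_λ} where k_λ is the size of the largest Jordan block at λ.

For λ = 1: rank(A - I) = 1, and the largest Jordan block has size 2 (the smallest k with rank((A - I)^k) = rank((A - I)^(k+1))).

So m_A(x) = (x - 1)^2.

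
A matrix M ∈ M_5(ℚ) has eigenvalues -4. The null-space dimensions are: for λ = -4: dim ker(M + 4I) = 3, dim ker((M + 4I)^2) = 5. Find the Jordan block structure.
Jordan blocks: (-4, 2), (-4, 2), (-4, 1)

λ = -4: successive nullity increments [3, 2] count blocks of size ≥ k; block sizes are [2, 2, 1].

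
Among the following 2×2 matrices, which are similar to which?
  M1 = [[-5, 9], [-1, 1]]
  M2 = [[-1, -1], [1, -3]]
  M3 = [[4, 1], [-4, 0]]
2 classes: {M1, M2}, {M3}

Characteristic polynomials: χ_{M1} = (x + 2)^2, χ_{M2} = (x + 2)^2, χ_{M3} = (x - 2)^2.

{M1, M2}: invariant factors (x + 2)^2.

{M3}: invariant factors (x - 2)^2.

Matrices are similar if and only if their invariant-factor lists agree; the partition into similarity classes is {M1, M2}, {M3}.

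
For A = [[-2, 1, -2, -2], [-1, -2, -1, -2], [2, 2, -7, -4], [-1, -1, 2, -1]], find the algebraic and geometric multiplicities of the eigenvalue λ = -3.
algebraic multiplicity 4, geometric multiplicity 2

The characteristic polynomial is (x + 3)^4, so the factor x + 3 appears with exponent 4: the algebraic multiplicity is 4.

rank(A + 3I) = 2, so the eigenspace has dimension 4 - 2 = 2: the geometric multiplicity is 2.

Since 2 < 4, A is not diagonalizable.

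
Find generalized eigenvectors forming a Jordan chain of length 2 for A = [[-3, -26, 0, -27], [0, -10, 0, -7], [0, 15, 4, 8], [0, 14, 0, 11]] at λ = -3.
v_1 = [[2, 1, -1, -1]]^T, v_2 = [[1, 0, 0, 0]]^T

We seek v_1 ∈ ker((A + 3I)^2) \ ker(A + 3I), then set v_{i+1} = (A + 3I) v_i.

One such chain is v_1 = [[2, 1, -1, -1]]^T, v_2 = [[1, 0, 0, 0]]^T. Check: (A + 3I) v_2 = [[0, 0, 0, 0]]^T = 0.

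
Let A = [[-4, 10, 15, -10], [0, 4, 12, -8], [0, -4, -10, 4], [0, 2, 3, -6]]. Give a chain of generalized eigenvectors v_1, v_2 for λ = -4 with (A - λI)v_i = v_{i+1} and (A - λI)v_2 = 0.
v_1 = [[3, 3, -1, 1]]^T, v_2 = [[5, 4, -2, 1]]^T

We seek v_1 ∈ ker((A + 4I)^2) \ ker(A + 4I), then set v_{i+1} = (A + 4I) v_i.

One such chain is v_1 = [[3, 3, -1, 1]]^T, v_2 = [[5, 4, -2, 1]]^T. Check: (A + 4I) v_2 = [[0, 0, 0, 0]]^T = 0.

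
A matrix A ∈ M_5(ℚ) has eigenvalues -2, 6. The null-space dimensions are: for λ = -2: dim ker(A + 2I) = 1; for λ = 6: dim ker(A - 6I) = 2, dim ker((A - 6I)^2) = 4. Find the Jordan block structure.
Jordan blocks: (-2, 1), (6, 2), (6, 2)

λ = -2: successive nullity increments [1] count blocks of size ≥ k; block sizes are [1].
λ = 6: successive nullity increments [2, 2] count blocks of size ≥ k; block sizes are [2, 2].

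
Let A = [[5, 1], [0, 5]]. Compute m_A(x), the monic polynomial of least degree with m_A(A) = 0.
The characteristic polynomial factors as (x - 5)^2. The minimal polynomial is ∏(x - λ)^{k_λ} where k_λ is the size of the largest Jordan block at λ.

For λ = 5: rank(A - 5I) = 1, and the largest Jordan block has size 2 (the smallest k with rank((A - 5I)^k) = rank((A - 5I)^(k+1))).

So m_A(x) = (x - 5)^2.

m_A(x) = (x - 5)^2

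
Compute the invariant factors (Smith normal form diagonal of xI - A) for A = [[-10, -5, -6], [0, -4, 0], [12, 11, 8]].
The Jordan structure of A has elementary divisors (x + 4)^2, (x - 2). Arranging the block sizes at each eigenvalue in decreasing order and taking row products gives the invariant factors.

Invariant factors (smallest first, each dividing the next): (x - 2)(x + 4)^2.

Check: the last factor (x - 2)(x + 4)^2 is the minimal polynomial, and the product (x - 2)(x + 4)^2 is the characteristic polynomial.

(x - 2)(x + 4)^2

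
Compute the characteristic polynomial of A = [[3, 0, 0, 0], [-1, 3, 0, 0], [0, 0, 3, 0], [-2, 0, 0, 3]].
χ_A(x) = (x - 3)^4

xI - A = [[x - 3, 0, 0, 0], [1, x - 3, 0, 0], [0, 0, x - 3, 0], [2, 0, 0, x - 3]].

Expanding det(xI - A) along the first row:
det(xI - A) = + (x - 3)·det([[x - 3, 0, 0], [0, x - 3, 0], [0, 0, x - 3]]) - (0)·det([[1, 0, 0], [0, x - 3, 0], [2, 0, x - 3]]) + (0)·det([[1, x - 3, 0], [0, 0, 0], [2, 0, x - 3]]) - (0)·det([[1, x - 3, 0], [0, 0, x - 3], [2, 0, 0]]).

Evaluating gives χ_A(x) = x^4 - 12x^3 + 54x^2 - 108x + 81 = (x - 3)^4.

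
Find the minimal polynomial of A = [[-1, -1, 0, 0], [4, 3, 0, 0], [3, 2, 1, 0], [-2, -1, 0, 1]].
The characteristic polynomial factors as (x - 1)^4. The minimal polynomial is ∏(x - λ)^{k_λ} where k_λ is the size of the largest Jordan block at λ.

For λ = 1: rank(A - I) = 2, and the largest Jordan block has size 3 (the smallest k with rank((A - I)^k) = rank((A - I)^(k+1))).

So m_A(x) = (x - 1)^3.

m_A(x) = (x - 1)^3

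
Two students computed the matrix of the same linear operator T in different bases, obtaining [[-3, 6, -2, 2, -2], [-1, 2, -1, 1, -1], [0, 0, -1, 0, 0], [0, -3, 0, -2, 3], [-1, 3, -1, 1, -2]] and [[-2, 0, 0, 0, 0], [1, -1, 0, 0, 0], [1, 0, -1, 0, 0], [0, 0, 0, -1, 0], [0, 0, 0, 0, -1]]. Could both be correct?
Both have characteristic polynomial (x + 1)^4(x + 2), but the minimal polynomial of A is (x + 1)^2(x + 2) while the minimal polynomial of B is (x + 1)(x + 2). The minimal polynomial is a similarity invariant, so A and B are not similar.

No.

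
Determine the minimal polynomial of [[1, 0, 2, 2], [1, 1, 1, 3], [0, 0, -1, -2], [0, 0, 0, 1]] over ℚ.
The characteristic polynomial factors as (x - 1)^3(x + 1). The minimal polynomial is ∏(x - λ)^{k_λ} where k_λ is the size of the largest Jordan block at λ.

For λ = -1: rank(A + I) = 3, and the largest Jordan block has size 1 (the smallest k with rank((A + I)^k) = rank((A + I)^(k+1))).
For λ = 1: rank(A - I) = 2, and the largest Jordan block has size 2 (the smallest k with rank((A - I)^k) = rank((A - I)^(k+1))).

So m_A(x) = (x - 1)^2(x + 1).

m_A(x) = (x - 1)^2(x + 1)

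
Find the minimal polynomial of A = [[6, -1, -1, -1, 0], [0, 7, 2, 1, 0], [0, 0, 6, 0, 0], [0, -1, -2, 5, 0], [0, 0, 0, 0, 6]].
m_A(x) = (x - 6)^2

The characteristic polynomial factors as (x - 6)^5. The minimal polynomial is ∏(x - λ)^{k_λ} where k_λ is the size of the largest Jordan block at λ.

For λ = 6: rank(A - 6I) = 2, and the largest Jordan block has size 2 (the smallest k with rank((A - 6I)^k) = rank((A - 6I)^(k+1))).

So m_A(x) = (x - 6)^2.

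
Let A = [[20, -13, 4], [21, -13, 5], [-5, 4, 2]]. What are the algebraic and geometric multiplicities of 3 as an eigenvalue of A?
The characteristic polynomial is (x - 3)^3, so the factor x - 3 appears with exponent 3: the algebraic multiplicity is 3.

rank(A - 3I) = 2, so the eigenspace has dimension 3 - 2 = 1: the geometric multiplicity is 1.

Since 1 < 3, A is not diagonalizable.

algebraic multiplicity 3, geometric multiplicity 1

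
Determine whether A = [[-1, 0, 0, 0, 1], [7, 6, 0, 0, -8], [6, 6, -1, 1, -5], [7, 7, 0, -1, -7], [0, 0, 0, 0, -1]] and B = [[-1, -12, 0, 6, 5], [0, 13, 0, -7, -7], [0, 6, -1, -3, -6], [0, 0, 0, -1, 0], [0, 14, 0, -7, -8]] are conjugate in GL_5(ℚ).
Both have characteristic polynomial (x - 6)(x + 1)^4 and minimal polynomial (x - 6)(x + 1)^2. But rank(A + I) = 3 for A while rank(B + I) = 2 for B, so the number of Jordan blocks at λ = -1 differs. A and B are not similar.

No.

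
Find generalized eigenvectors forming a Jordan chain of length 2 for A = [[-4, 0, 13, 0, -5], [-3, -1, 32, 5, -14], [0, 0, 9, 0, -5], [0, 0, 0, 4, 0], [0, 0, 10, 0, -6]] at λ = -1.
We seek v_1 ∈ ker((A + I)^2) \ ker(A + I), then set v_{i+1} = (A + I) v_i.

One such chain is v_1 = [[1, 1, 1, 0, 2]]^T, v_2 = [[0, 1, 0, 0, 0]]^T. Check: (A + I) v_2 = [[0, 0, 0, 0, 0]]^T = 0.

v_1 = [[1, 1, 1, 0, 2]]^T, v_2 = [[0, 1, 0, 0, 0]]^T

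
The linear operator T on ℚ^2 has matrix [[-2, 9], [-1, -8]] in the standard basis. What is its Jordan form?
The characteristic polynomial is det(xI - A) = (x + 5)^2, so the eigenvalues are -5 (algebraic multiplicity 2).

For λ = -5: rank(A + 5I) = 1, rank((A + 5I)^2) = 0. The eigenspace has dimension 2 - 1 = 1, so there is 1 Jordan block; the rank sequence gives block sizes [2].

Assembling the blocks gives the Jordan form J above.

J = [[-5, 1], [0, -5]]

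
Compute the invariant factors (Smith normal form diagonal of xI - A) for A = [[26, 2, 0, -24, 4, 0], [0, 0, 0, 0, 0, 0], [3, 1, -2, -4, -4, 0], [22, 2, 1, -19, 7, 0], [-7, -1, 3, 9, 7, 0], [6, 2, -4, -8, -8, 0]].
x, x, x^2(x - 6)^2

The Jordan structure of A has elementary divisors x^2, x, x, (x - 6)^2. Arranging the block sizes at each eigenvalue in decreasing order and taking row products gives the invariant factors.

Invariant factors (smallest first, each dividing the next): x, x, x^2(x - 6)^2.

Check: the last factor x^2(x - 6)^2 is the minimal polynomial, and the product x^4(x - 6)^2 is the characteristic polynomial.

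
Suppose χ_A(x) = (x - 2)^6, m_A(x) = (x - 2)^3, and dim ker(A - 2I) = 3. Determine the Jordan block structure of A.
λ = 2: algebraic multiplicity 6 (exponent in χ_A), largest block size 3 (exponent in m_A), 3 blocks (geometric multiplicity). These force block sizes [3, 2, 1].

Jordan blocks: (2, 3), (2, 2), (2, 1)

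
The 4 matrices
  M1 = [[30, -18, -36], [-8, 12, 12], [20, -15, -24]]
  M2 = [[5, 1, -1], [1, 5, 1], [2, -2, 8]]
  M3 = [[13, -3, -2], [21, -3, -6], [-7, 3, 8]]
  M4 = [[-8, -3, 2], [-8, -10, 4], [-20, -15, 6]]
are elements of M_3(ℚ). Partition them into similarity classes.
Characteristic polynomials: χ_{M1} = (x - 6)^3, χ_{M2} = (x - 6)^3, χ_{M3} = (x - 6)^3, χ_{M4} = (x + 4)^3.

{M1, M2, M3}: invariant factors x - 6, (x - 6)^2.

{M4}: invariant factors x + 4, (x + 4)^2.

Matrices are similar if and only if their invariant-factor lists agree; the partition into similarity classes is {M1, M2, M3}, {M4}.

2 classes: {M1, M2, M3}, {M4}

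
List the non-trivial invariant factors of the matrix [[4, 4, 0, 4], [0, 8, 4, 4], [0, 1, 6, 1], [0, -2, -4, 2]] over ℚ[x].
x - 4, (x - 6)^2(x - 4)

The Jordan structure of A has elementary divisors (x - 4), (x - 4), (x - 6)^2. Arranging the block sizes at each eigenvalue in decreasing order and taking row products gives the invariant factors.

Invariant factors (smallest first, each dividing the next): x - 4, (x - 6)^2(x - 4).

Check: the last factor (x - 6)^2(x - 4) is the minimal polynomial, and the product (x - 6)^2(x - 4)^2 is the characteristic polynomial.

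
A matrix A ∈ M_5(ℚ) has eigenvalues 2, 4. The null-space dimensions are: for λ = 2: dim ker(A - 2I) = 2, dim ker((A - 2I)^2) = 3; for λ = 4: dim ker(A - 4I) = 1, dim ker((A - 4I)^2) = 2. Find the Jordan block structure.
Jordan blocks: (2, 2), (2, 1), (4, 2)

λ = 2: successive nullity increments [2, 1] count blocks of size ≥ k; block sizes are [2, 1].
λ = 4: successive nullity increments [1, 1] count blocks of size ≥ k; block sizes are [2].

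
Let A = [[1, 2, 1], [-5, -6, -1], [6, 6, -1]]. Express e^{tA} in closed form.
A has Jordan form J = [[-4, 0, 0], [0, -1, 1], [0, 0, -1]] with A = PJP^{-1}, so e^{tA} = P e^{tJ} P^{-1}.

For a Jordan block J_k(λ), e^{tJ_k(λ)} = e^{λt} · (I + tN + t^2 N^2/2! + ... + t^{k-1} N^{k-1}/(k-1)!) where N is the nilpotent superdiagonal part.

Assembling the blocks and conjugating back gives the entries of e^{tA} as shown above.

e^{tA} = [[(2*t + 1)*e^{-t}, 2*t*e^{-t}, t*e^{-t}], [(-(2*t + 1)*e^{3*t} + 1)*e^{-4*t}, -2*t*e^{-t} + e^{-4*t}, -t*e^{-t}], [2*e^{-t} - 2*e^{-4*t}, 2*e^{-t} - 2*e^{-4*t}, e^{-t}]]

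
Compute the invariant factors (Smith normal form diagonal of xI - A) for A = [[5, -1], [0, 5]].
(x - 5)^2

The Jordan structure of A has elementary divisors (x - 5)^2. Arranging the block sizes at each eigenvalue in decreasing order and taking row products gives the invariant factors.

Invariant factors (smallest first, each dividing the next): (x - 5)^2.

Check: the last factor (x - 5)^2 is the minimal polynomial, and the product (x - 5)^2 is the characteristic polynomial.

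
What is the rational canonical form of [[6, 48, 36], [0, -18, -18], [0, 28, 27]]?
The invariant factors of A (the non-unit diagonal entries of the Smith normal form of xI - A over ℚ[x]) are x - 6, (x - 6)(x - 3), each dividing the next. The characteristic polynomial is their product, (x - 6)^2(x - 3).

The rational canonical form is the block-diagonal matrix of companion matrices C(f_i):
R = [[6, 0, 0], [0, 0, -18], [0, 1, 9]].

R = [[6, 0, 0], [0, 0, -18], [0, 1, 9]]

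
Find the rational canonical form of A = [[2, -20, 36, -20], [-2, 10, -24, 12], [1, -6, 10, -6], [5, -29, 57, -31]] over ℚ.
R = [[-2, 0, 0, 0], [0, 0, 0, -8], [0, 1, 0, -14], [0, 0, 1, -7]]

The invariant factors of A (the non-unit diagonal entries of the Smith normal form of xI - A over ℚ[x]) are x + 2, (x + 1)(x + 2)(x + 4), each dividing the next. The characteristic polynomial is their product, (x + 1)(x + 2)^2(x + 4).

The rational canonical form is the block-diagonal matrix of companion matrices C(f_i):
R = [[-2, 0, 0, 0], [0, 0, 0, -8], [0, 1, 0, -14], [0, 0, 1, -7]].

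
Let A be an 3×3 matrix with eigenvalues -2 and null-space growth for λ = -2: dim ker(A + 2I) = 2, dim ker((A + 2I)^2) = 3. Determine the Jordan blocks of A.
Jordan blocks: (-2, 2), (-2, 1)

λ = -2: successive nullity increments [2, 1] count blocks of size ≥ k; block sizes are [2, 1].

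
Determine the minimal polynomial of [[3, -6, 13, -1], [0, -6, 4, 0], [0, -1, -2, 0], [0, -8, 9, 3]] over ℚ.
m_A(x) = (x - 3)^2(x + 4)^2

The characteristic polynomial factors as (x - 3)^2(x + 4)^2. The minimal polynomial is ∏(x - λ)^{k_λ} where k_λ is the size of the largest Jordan block at λ.

For λ = -4: rank(A + 4I) = 3, and the largest Jordan block has size 2 (the smallest k with rank((A + 4I)^k) = rank((A + 4I)^(k+1))).
For λ = 3: rank(A - 3I) = 3, and the largest Jordan block has size 2 (the smallest k with rank((A - 3I)^k) = rank((A - 3I)^(k+1))).

So m_A(x) = (x - 3)^2(x + 4)^2.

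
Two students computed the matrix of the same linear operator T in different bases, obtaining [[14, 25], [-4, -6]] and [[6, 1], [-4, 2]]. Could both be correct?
Two matrices over a field are similar if and only if they have the same invariant factors.

Both A and B have characteristic polynomial (x - 4)^2 and minimal polynomial (x - 4)^2. Computing further, both have invariant factors (x - 4)^2. Hence A and B are similar.

Yes.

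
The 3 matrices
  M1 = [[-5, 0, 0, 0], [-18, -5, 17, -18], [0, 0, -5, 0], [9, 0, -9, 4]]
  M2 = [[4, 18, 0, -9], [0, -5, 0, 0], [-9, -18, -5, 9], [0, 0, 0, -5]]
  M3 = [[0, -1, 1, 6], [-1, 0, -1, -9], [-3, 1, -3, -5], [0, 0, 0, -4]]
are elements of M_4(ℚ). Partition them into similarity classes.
Characteristic polynomials: χ_{M1} = (x - 4)(x + 5)^3, χ_{M2} = (x - 4)(x + 5)^3, χ_{M3} = (x + 1)^3(x + 4).

{M1}: invariant factors x + 5, (x - 4)(x + 5)^2.

{M2}: invariant factors x + 5, x + 5, (x - 4)(x + 5).

{M3}: invariant factors (x + 1)^3(x + 4).

Matrices are similar if and only if their invariant-factor lists agree; the partition into similarity classes is {M1}, {M2}, {M3}.

3 classes: {M1}, {M2}, {M3}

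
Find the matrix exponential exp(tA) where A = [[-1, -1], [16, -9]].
e^{tA} = [[(4*t + 1)*e^{-5*t}, -t*e^{-5*t}], [16*t*e^{-5*t}, (1 - 4*t)*e^{-5*t}]]

A has Jordan form J = [[-5, 1], [0, -5]] with A = PJP^{-1}, so e^{tA} = P e^{tJ} P^{-1}.

For a Jordan block J_k(λ), e^{tJ_k(λ)} = e^{λt} · (I + tN + t^2 N^2/2! + ... + t^{k-1} N^{k-1}/(k-1)!) where N is the nilpotent superdiagonal part.

Assembling the blocks and conjugating back gives the entries of e^{tA} as shown above.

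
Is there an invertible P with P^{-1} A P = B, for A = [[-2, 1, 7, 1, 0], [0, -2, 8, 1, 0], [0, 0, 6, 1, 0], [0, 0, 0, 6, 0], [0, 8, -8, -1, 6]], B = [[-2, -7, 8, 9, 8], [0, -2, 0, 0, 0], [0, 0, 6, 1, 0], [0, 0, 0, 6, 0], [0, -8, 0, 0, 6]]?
Yes.

Two matrices over a field are similar if and only if they have the same invariant factors.

Both A and B have characteristic polynomial (x - 6)^3(x + 2)^2 and minimal polynomial (x - 6)^2(x + 2)^2. Computing further, both have invariant factors x - 6, (x - 6)^2(x + 2)^2. Hence A and B are similar.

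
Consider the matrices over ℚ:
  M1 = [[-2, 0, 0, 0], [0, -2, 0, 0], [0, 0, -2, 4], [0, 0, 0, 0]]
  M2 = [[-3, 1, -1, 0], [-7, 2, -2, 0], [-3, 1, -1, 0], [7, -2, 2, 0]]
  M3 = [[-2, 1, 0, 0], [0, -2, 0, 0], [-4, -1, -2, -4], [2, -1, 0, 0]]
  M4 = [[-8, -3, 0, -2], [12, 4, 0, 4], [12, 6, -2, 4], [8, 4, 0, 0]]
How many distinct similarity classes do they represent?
3 classes: {M1}, {M2}, {M3, M4}

Characteristic polynomials: χ_{M1} = x(x + 2)^3, χ_{M2} = x^2(x + 1)^2, χ_{M3} = x(x + 2)^3, χ_{M4} = x(x + 2)^3.

{M1}: invariant factors x + 2, x + 2, x(x + 2).

{M2}: invariant factors x, x(x + 1)^2.

{M3, M4}: invariant factors x + 2, x(x + 2)^2.

Matrices are similar if and only if their invariant-factor lists agree; the partition into similarity classes is {M1}, {M2}, {M3, M4}.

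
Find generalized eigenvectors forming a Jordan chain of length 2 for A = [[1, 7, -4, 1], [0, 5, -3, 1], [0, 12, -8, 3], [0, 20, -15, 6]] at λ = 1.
v_1 = [[1, 2, 5, 7]]^T, v_2 = [[1, 0, 0, 0]]^T

We seek v_1 ∈ ker((A - I)^2) \ ker(A - I), then set v_{i+1} = (A - I) v_i.

One such chain is v_1 = [[1, 2, 5, 7]]^T, v_2 = [[1, 0, 0, 0]]^T. Check: (A - I) v_2 = [[0, 0, 0, 0]]^T = 0.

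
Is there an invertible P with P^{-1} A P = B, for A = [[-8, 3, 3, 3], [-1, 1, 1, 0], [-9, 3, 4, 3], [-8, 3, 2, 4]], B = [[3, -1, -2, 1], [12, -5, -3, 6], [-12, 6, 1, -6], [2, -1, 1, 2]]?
Yes.

Two matrices over a field are similar if and only if they have the same invariant factors.

Both A and B have characteristic polynomial (x - 1)^3(x + 2) and minimal polynomial (x - 1)^2(x + 2). Computing further, both have invariant factors x - 1, (x - 1)^2(x + 2). Hence A and B are similar.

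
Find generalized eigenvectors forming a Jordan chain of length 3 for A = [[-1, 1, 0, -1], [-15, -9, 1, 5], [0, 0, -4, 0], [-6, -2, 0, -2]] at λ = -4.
We seek v_1 ∈ ker((A + 4I)^3) \ ker((A + 4I)^2), then set v_{i+1} = (A + 4I) v_i.

One such chain is v_1 = [[0, 0, 1, 0]]^T, v_2 = [[0, 1, 0, 0]]^T, v_3 = [[1, -5, 0, -2]]^T. Check: (A + 4I) v_3 = [[0, 0, 0, 0]]^T = 0.

v_1 = [[0, 0, 1, 0]]^T, v_2 = [[0, 1, 0, 0]]^T, v_3 = [[1, -5, 0, -2]]^T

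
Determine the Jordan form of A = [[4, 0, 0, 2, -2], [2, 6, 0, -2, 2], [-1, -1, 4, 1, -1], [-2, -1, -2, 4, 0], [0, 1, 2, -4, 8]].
The characteristic polynomial is det(xI - A) = (x - 6)^3(x - 4)^2, so the eigenvalues are 4 (algebraic multiplicity 2), 6 (algebraic multiplicity 3).

For λ = 4: rank(A - 4I) = 4, rank((A - 4I)^2) = 3. The eigenspace has dimension 5 - 4 = 1, so there is 1 Jordan block; the rank sequence gives block sizes [2].

For λ = 6: rank(A - 6I) = 3, rank((A - 6I)^2) = 2. The eigenspace has dimension 5 - 3 = 2, so there are 2 Jordan blocks; the rank sequence gives block sizes [2, 1].

Assembling the blocks gives the Jordan form J above.

J = [[4, 1, 0, 0, 0], [0, 4, 0, 0, 0], [0, 0, 6, 1, 0], [0, 0, 0, 6, 0], [0, 0, 0, 0, 6]]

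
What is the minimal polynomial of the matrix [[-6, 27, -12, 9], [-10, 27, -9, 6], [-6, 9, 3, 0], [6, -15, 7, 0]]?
The characteristic polynomial factors as (x - 6)^4. The minimal polynomial is ∏(x - λ)^{k_λ} where k_λ is the size of the largest Jordan block at λ.

For λ = 6: rank(A - 6I) = 2, and the largest Jordan block has size 2 (the smallest k with rank((A - 6I)^k) = rank((A - 6I)^(k+1))).

So m_A(x) = (x - 6)^2.

m_A(x) = (x - 6)^2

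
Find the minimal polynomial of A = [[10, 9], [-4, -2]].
The characteristic polynomial factors as (x - 4)^2. The minimal polynomial is ∏(x - λ)^{k_λ} where k_λ is the size of the largest Jordan block at λ.

For λ = 4: rank(A - 4I) = 1, and the largest Jordan block has size 2 (the smallest k with rank((A - 4I)^k) = rank((A - 4I)^(k+1))).

So m_A(x) = (x - 4)^2.

m_A(x) = (x - 4)^2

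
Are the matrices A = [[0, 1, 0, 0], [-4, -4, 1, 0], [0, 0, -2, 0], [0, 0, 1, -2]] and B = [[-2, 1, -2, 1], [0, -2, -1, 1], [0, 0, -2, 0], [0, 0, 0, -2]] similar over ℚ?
Yes.

Two matrices over a field are similar if and only if they have the same invariant factors.

Both A and B have characteristic polynomial (x + 2)^4 and minimal polynomial (x + 2)^3. Computing further, both have invariant factors x + 2, (x + 2)^3. Hence A and B are similar.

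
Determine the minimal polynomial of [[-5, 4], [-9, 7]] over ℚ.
m_A(x) = (x - 1)^2

The characteristic polynomial factors as (x - 1)^2. The minimal polynomial is ∏(x - λ)^{k_λ} where k_λ is the size of the largest Jordan block at λ.

For λ = 1: rank(A - I) = 1, and the largest Jordan block has size 2 (the smallest k with rank((A - I)^k) = rank((A - I)^(k+1))).

So m_A(x) = (x - 1)^2.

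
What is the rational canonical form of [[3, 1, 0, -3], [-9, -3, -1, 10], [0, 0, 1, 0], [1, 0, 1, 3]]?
R = [[1, 0, 0, 0], [0, 0, 0, 1], [0, 1, 0, -3], [0, 0, 1, 3]]

The invariant factors of A (the non-unit diagonal entries of the Smith normal form of xI - A over ℚ[x]) are x - 1, (x - 1)^3, each dividing the next. The characteristic polynomial is their product, (x - 1)^4.

The rational canonical form is the block-diagonal matrix of companion matrices C(f_i):
R = [[1, 0, 0, 0], [0, 0, 0, 1], [0, 1, 0, -3], [0, 0, 1, 3]].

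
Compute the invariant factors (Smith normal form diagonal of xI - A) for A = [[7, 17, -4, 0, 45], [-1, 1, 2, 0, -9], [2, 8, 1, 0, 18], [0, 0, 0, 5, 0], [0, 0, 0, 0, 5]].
x - 5, x - 5, (x - 5)(x - 2)^2

The Jordan structure of A has elementary divisors (x - 2)^2, (x - 5), (x - 5), (x - 5). Arranging the block sizes at each eigenvalue in decreasing order and taking row products gives the invariant factors.

Invariant factors (smallest first, each dividing the next): x - 5, x - 5, (x - 5)(x - 2)^2.

Check: the last factor (x - 5)(x - 2)^2 is the minimal polynomial, and the product (x - 5)^3(x - 2)^2 is the characteristic polynomial.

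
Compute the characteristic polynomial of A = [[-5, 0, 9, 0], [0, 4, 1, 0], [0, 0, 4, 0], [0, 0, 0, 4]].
χ_A(x) = (x - 4)^3(x + 5)

xI - A = [[x + 5, 0, -9, 0], [0, x - 4, -1, 0], [0, 0, x - 4, 0], [0, 0, 0, x - 4]].

Expanding det(xI - A) along the first row:
det(xI - A) = + (x + 5)·det([[x - 4, -1, 0], [0, x - 4, 0], [0, 0, x - 4]]) - (0)·det([[0, -1, 0], [0, x - 4, 0], [0, 0, x - 4]]) + (-9)·det([[0, x - 4, 0], [0, 0, 0], [0, 0, x - 4]]) - (0)·det([[0, x - 4, -1], [0, 0, x - 4], [0, 0, 0]]).

Evaluating gives χ_A(x) = x^4 - 7x^3 - 12x^2 + 176x - 320 = (x - 4)^3(x + 5).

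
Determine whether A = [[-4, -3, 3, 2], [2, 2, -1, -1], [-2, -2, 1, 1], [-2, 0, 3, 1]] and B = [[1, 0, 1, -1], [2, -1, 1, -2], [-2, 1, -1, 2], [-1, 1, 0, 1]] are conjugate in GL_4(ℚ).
Two matrices over a field are similar if and only if they have the same invariant factors.

Both A and B have characteristic polynomial x^4 and minimal polynomial x^2. Computing further, both have invariant factors x^2, x^2. Hence A and B are similar.

Yes.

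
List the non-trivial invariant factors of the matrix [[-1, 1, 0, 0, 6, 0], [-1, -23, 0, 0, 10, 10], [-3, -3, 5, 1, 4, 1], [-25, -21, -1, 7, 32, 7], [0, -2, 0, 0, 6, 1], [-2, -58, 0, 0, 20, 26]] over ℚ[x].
(x - 6)^2, (x - 6)^2(x + 2)^2

The Jordan structure of A has elementary divisors (x + 2)^2, (x - 6)^2, (x - 6)^2. Arranging the block sizes at each eigenvalue in decreasing order and taking row products gives the invariant factors.

Invariant factors (smallest first, each dividing the next): (x - 6)^2, (x - 6)^2(x + 2)^2.

Check: the last factor (x - 6)^2(x + 2)^2 is the minimal polynomial, and the product (x - 6)^4(x + 2)^2 is the characteristic polynomial.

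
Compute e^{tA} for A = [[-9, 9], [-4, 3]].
e^{tA} = [[(1 - 6*t)*e^{-3*t}, 9*t*e^{-3*t}], [-4*t*e^{-3*t}, (6*t + 1)*e^{-3*t}]]

A has Jordan form J = [[-3, 1], [0, -3]] with A = PJP^{-1}, so e^{tA} = P e^{tJ} P^{-1}.

For a Jordan block J_k(λ), e^{tJ_k(λ)} = e^{λt} · (I + tN + t^2 N^2/2! + ... + t^{k-1} N^{k-1}/(k-1)!) where N is the nilpotent superdiagonal part.

Assembling the blocks and conjugating back gives the entries of e^{tA} as shown above.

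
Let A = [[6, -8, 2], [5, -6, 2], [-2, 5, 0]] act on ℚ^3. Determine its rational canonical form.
The invariant factors of A (the non-unit diagonal entries of the Smith normal form of xI - A over ℚ[x]) are x^3 - 2x + 2, each dividing the next. The characteristic polynomial is their product, x^3 - 2x + 2.

The rational canonical form is the block-diagonal matrix of companion matrices C(f_i):
R = [[0, 0, -2], [1, 0, 2], [0, 1, 0]].

Note the characteristic polynomial does not split into linear factors over ℚ, so A has no Jordan form over ℚ; the rational canonical form exists over any field.

R = [[0, 0, -2], [1, 0, 2], [0, 1, 0]]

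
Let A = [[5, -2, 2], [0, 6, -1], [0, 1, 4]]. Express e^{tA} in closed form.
A has Jordan form J = [[5, 1, 0], [0, 5, 0], [0, 0, 5]] with A = PJP^{-1}, so e^{tA} = P e^{tJ} P^{-1}.

For a Jordan block J_k(λ), e^{tJ_k(λ)} = e^{λt} · (I + tN + t^2 N^2/2! + ... + t^{k-1} N^{k-1}/(k-1)!) where N is the nilpotent superdiagonal part.

Assembling the blocks and conjugating back gives the entries of e^{tA} as shown above.

e^{tA} = [[e^{5*t}, -2*t*e^{5*t}, 2*t*e^{5*t}], [0, (t + 1)*e^{5*t}, -t*e^{5*t}], [0, t*e^{5*t}, (1 - t)*e^{5*t}]]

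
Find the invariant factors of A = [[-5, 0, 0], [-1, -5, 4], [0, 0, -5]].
x + 5, (x + 5)^2

The Jordan structure of A has elementary divisors (x + 5)^2, (x + 5). Arranging the block sizes at each eigenvalue in decreasing order and taking row products gives the invariant factors.

Invariant factors (smallest first, each dividing the next): x + 5, (x + 5)^2.

Check: the last factor (x + 5)^2 is the minimal polynomial, and the product (x + 5)^3 is the characteristic polynomial.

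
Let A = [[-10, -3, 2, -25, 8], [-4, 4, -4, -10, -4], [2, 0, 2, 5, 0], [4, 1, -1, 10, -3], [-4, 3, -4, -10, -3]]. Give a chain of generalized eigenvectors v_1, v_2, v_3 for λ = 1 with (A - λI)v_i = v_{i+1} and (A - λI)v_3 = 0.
We seek v_1 ∈ ker((A - I)^3) \ ker((A - I)^2), then set v_{i+1} = (A - I) v_i.

One such chain is v_1 = [[-4, 0, -2, 2, 1]]^T, v_2 = [[-2, 0, 0, 1, 0]]^T, v_3 = [[-3, -2, 1, 1, -2]]^T. Check: (A - I) v_3 = [[0, 0, 0, 0, 0]]^T = 0.

v_1 = [[-4, 0, -2, 2, 1]]^T, v_2 = [[-2, 0, 0, 1, 0]]^T, v_3 = [[-3, -2, 1, 1, -2]]^T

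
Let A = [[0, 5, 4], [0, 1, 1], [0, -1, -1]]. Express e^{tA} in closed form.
e^{tA} = [[1, t*(t + 10)/2, t*(t + 8)/2], [0, t + 1, t], [0, -t, 1 - t]]

A has Jordan form J = [[0, 1, 0], [0, 0, 1], [0, 0, 0]] with A = PJP^{-1}, so e^{tA} = P e^{tJ} P^{-1}.

For a Jordan block J_k(λ), e^{tJ_k(λ)} = e^{λt} · (I + tN + t^2 N^2/2! + ... + t^{k-1} N^{k-1}/(k-1)!) where N is the nilpotent superdiagonal part.

Assembling the blocks and conjugating back gives the entries of e^{tA} as shown above.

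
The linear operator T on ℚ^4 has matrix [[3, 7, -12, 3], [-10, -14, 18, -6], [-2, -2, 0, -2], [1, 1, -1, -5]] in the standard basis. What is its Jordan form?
The characteristic polynomial is det(xI - A) = (x + 4)^4, so the eigenvalues are -4 (algebraic multiplicity 4).

For λ = -4: rank(A + 4I) = 2, rank((A + 4I)^2) = 1, rank((A + 4I)^3) = 0. The eigenspace has dimension 4 - 2 = 2, so there are 2 Jordan blocks; the rank sequence gives block sizes [3, 1].

Assembling the blocks gives the Jordan form J above.

J = [[-4, 1, 0, 0], [0, -4, 1, 0], [0, 0, -4, 0], [0, 0, 0, -4]]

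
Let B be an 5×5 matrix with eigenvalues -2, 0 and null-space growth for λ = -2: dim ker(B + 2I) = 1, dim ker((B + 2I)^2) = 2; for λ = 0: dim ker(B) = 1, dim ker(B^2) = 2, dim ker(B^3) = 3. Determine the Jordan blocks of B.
λ = -2: successive nullity increments [1, 1] count blocks of size ≥ k; block sizes are [2].
λ = 0: successive nullity increments [1, 1, 1] count blocks of size ≥ k; block sizes are [3].

Jordan blocks: (-2, 2), (0, 3)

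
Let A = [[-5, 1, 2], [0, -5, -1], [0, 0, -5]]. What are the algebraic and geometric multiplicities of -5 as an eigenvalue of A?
algebraic multiplicity 3, geometric multiplicity 1

The characteristic polynomial is (x + 5)^3, so the factor x + 5 appears with exponent 3: the algebraic multiplicity is 3.

rank(A + 5I) = 2, so the eigenspace has dimension 3 - 2 = 1: the geometric multiplicity is 1.

Since 1 < 3, A is not diagonalizable.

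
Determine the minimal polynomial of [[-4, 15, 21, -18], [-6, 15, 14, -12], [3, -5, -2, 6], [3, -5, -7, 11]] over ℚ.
m_A(x) = (x - 5)^2

The characteristic polynomial factors as (x - 5)^4. The minimal polynomial is ∏(x - λ)^{k_λ} where k_λ is the size of the largest Jordan block at λ.

For λ = 5: rank(A - 5I) = 1, and the largest Jordan block has size 2 (the smallest k with rank((A - 5I)^k) = rank((A - 5I)^(k+1))).

So m_A(x) = (x - 5)^2.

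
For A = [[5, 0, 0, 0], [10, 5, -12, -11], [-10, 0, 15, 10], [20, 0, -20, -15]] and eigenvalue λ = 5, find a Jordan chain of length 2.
v_1 = [[-2, 1, 1, -3]]^T, v_2 = [[0, 1, 0, 0]]^T

We seek v_1 ∈ ker((A - 5I)^2) \ ker(A - 5I), then set v_{i+1} = (A - 5I) v_i.

One such chain is v_1 = [[-2, 1, 1, -3]]^T, v_2 = [[0, 1, 0, 0]]^T. Check: (A - 5I) v_2 = [[0, 0, 0, 0]]^T = 0.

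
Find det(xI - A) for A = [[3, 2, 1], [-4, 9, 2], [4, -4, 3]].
χ_A(x) = (x - 5)^3

xI - A = [[x - 3, -2, -1], [4, x - 9, -2], [-4, 4, x - 3]].

Expanding det(xI - A) along the first row:
det(xI - A) = + (x - 3)·det([[x - 9, -2], [4, x - 3]]) - (-2)·det([[4, -2], [-4, x - 3]]) + (-1)·det([[4, x - 9], [-4, 4]]).

Evaluating gives χ_A(x) = x^3 - 15x^2 + 75x - 125 = (x - 5)^3.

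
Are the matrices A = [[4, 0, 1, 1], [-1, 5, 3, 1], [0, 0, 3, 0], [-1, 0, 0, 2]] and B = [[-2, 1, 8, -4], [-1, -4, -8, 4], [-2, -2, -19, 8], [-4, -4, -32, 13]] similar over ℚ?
No.

trace(A) = 14 but trace(B) = -12. The trace is a similarity invariant, so A and B are not similar.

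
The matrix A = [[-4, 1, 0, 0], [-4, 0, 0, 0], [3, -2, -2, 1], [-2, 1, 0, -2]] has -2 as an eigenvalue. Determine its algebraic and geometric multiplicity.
The characteristic polynomial is (x + 2)^4, so the factor x + 2 appears with exponent 4: the algebraic multiplicity is 4.

rank(A + 2I) = 2, so the eigenspace has dimension 4 - 2 = 2: the geometric multiplicity is 2.

Since 2 < 4, A is not diagonalizable.

algebraic multiplicity 4, geometric multiplicity 2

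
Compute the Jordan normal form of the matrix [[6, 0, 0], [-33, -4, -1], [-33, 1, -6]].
The characteristic polynomial is det(xI - A) = (x - 6)(x + 5)^2, so the eigenvalues are -5 (algebraic multiplicity 2), 6 (algebraic multiplicity 1).

For λ = -5: rank(A + 5I) = 2, rank((A + 5I)^2) = 1. The eigenspace has dimension 3 - 2 = 1, so there is 1 Jordan block; the rank sequence gives block sizes [2].

For λ = 6: algebraic multiplicity 1 gives one 1×1 block.

Assembling the blocks gives the Jordan form J above.

J = [[-5, 1, 0], [0, -5, 0], [0, 0, 6]]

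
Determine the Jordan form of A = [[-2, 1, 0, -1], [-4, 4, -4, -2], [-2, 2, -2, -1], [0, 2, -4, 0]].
J = [[0, 1, 0, 0], [0, 0, 0, 0], [0, 0, 0, 1], [0, 0, 0, 0]]

The characteristic polynomial is det(xI - A) = x^4, so the eigenvalues are 0 (algebraic multiplicity 4).

For λ = 0: rank(A) = 2, rank(A^2) = 0. The eigenspace has dimension 4 - 2 = 2, so there are 2 Jordan blocks; the rank sequence gives block sizes [2, 2].

Assembling the blocks gives the Jordan form J above.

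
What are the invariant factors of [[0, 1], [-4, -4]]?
(x + 2)^2

The Jordan structure of A has elementary divisors (x + 2)^2. Arranging the block sizes at each eigenvalue in decreasing order and taking row products gives the invariant factors.

Invariant factors (smallest first, each dividing the next): (x + 2)^2.

Check: the last factor (x + 2)^2 is the minimal polynomial, and the product (x + 2)^2 is the characteristic polynomial.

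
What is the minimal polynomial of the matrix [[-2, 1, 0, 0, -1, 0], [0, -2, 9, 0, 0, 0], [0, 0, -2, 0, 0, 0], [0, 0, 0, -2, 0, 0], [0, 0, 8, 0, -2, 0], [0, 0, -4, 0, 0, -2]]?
m_A(x) = (x + 2)^3

The characteristic polynomial factors as (x + 2)^6. The minimal polynomial is ∏(x - λ)^{k_λ} where k_λ is the size of the largest Jordan block at λ.

For λ = -2: rank(A + 2I) = 2, and the largest Jordan block has size 3 (the smallest k with rank((A + 2I)^k) = rank((A + 2I)^(k+1))).

So m_A(x) = (x + 2)^3.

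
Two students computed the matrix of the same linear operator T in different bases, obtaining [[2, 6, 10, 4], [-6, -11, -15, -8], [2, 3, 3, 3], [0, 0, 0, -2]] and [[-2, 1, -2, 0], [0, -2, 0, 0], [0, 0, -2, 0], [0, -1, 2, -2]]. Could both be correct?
No.

Both have characteristic polynomial (x + 2)^4, but the minimal polynomial of A is (x + 2)^3 while the minimal polynomial of B is (x + 2)^2. The minimal polynomial is a similarity invariant, so A and B are not similar.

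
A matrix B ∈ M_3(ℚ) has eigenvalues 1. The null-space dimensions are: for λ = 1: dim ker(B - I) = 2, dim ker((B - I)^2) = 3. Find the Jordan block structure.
Jordan blocks: (1, 2), (1, 1)

λ = 1: successive nullity increments [2, 1] count blocks of size ≥ k; block sizes are [2, 1].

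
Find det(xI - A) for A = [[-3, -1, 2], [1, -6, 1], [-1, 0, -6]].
χ_A(x) = (x + 5)^3

xI - A = [[x + 3, 1, -2], [-1, x + 6, -1], [1, 0, x + 6]].

Expanding det(xI - A) along the first row:
det(xI - A) = + (x + 3)·det([[x + 6, -1], [0, x + 6]]) - (1)·det([[-1, -1], [1, x + 6]]) + (-2)·det([[-1, x + 6], [1, 0]]).

Evaluating gives χ_A(x) = x^3 + 15x^2 + 75x + 125 = (x + 5)^3.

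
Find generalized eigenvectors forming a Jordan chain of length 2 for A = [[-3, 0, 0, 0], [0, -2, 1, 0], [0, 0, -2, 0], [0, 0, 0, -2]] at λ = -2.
v_1 = [[0, -2, 1, 0]]^T, v_2 = [[0, 1, 0, 0]]^T

We seek v_1 ∈ ker((A + 2I)^2) \ ker(A + 2I), then set v_{i+1} = (A + 2I) v_i.

One such chain is v_1 = [[0, -2, 1, 0]]^T, v_2 = [[0, 1, 0, 0]]^T. Check: (A + 2I) v_2 = [[0, 0, 0, 0]]^T = 0.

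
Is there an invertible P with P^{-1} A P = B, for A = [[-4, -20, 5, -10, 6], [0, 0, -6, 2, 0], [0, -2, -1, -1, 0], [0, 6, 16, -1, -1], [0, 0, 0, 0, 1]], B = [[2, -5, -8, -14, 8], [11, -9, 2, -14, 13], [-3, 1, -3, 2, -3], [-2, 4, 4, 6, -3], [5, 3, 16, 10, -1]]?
No.

Both have characteristic polynomial (x - 1)^3(x + 4)^2, but the minimal polynomial of A is (x - 1)^3(x + 4) while the minimal polynomial of B is (x - 1)^3(x + 4)^2. The minimal polynomial is a similarity invariant, so A and B are not similar.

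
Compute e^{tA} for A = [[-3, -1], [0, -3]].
e^{tA} = [[e^{-3*t}, -t*e^{-3*t}], [0, e^{-3*t}]]

A has Jordan form J = [[-3, 1], [0, -3]] with A = PJP^{-1}, so e^{tA} = P e^{tJ} P^{-1}.

For a Jordan block J_k(λ), e^{tJ_k(λ)} = e^{λt} · (I + tN + t^2 N^2/2! + ... + t^{k-1} N^{k-1}/(k-1)!) where N is the nilpotent superdiagonal part.

Assembling the blocks and conjugating back gives the entries of e^{tA} as shown above.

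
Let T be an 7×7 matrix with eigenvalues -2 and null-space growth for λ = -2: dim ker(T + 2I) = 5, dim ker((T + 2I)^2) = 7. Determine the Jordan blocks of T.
λ = -2: successive nullity increments [5, 2] count blocks of size ≥ k; block sizes are [2, 2, 1, 1, 1].

Jordan blocks: (-2, 2), (-2, 2), (-2, 1), (-2, 1), (-2, 1)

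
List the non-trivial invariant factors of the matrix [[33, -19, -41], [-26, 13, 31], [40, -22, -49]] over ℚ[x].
(x + 1)^3

The Jordan structure of A has elementary divisors (x + 1)^3. Arranging the block sizes at each eigenvalue in decreasing order and taking row products gives the invariant factors.

Invariant factors (smallest first, each dividing the next): (x + 1)^3.

Check: the last factor (x + 1)^3 is the minimal polynomial, and the product (x + 1)^3 is the characteristic polynomial.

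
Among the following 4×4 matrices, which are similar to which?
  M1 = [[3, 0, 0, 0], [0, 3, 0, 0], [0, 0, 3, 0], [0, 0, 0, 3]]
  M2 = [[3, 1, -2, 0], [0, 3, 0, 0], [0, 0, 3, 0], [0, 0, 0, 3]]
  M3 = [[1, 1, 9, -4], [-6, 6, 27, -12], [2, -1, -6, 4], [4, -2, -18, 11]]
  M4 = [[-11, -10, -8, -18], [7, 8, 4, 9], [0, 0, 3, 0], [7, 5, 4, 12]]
Characteristic polynomials: χ_{M1} = (x - 3)^4, χ_{M2} = (x - 3)^4, χ_{M3} = (x - 3)^4, χ_{M4} = (x - 3)^4.

{M1}: invariant factors x - 3, x - 3, x - 3, x - 3.

{M2, M3, M4}: invariant factors x - 3, x - 3, (x - 3)^2.

Matrices are similar if and only if their invariant-factor lists agree; the partition into similarity classes is {M1}, {M2, M3, M4}.

2 classes: {M1}, {M2, M3, M4}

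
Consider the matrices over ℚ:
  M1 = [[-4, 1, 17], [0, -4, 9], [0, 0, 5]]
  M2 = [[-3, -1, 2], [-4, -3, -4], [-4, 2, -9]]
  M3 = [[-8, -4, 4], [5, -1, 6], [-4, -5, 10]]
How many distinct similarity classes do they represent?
3 classes: {M1}, {M2}, {M3}

Characteristic polynomials: χ_{M1} = (x - 5)(x + 4)^2, χ_{M2} = (x + 5)^3, χ_{M3} = (x - 5)(x + 2)^2.

{M1}: invariant factors (x - 5)(x + 4)^2.

{M2}: invariant factors x + 5, (x + 5)^2.

{M3}: invariant factors (x - 5)(x + 2)^2.

Matrices are similar if and only if their invariant-factor lists agree; the partition into similarity classes is {M1}, {M2}, {M3}.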